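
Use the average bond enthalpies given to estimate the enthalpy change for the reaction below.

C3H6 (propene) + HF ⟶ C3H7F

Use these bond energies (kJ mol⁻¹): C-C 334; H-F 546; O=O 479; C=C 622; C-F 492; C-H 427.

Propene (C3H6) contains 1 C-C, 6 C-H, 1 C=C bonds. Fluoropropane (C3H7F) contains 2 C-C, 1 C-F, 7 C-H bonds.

ΔH ≈ −85 kJ

Bonds broken (reactants):
  C-C: 1 × 334 = 334
  C-H: 6 × 427 = 2562
  C=C: 1 × 622 = 622
  H-F: 1 × 546 = 546
  Σ(broken) = 4064 kJ
Bonds formed (products):
  C-C: 2 × 334 = 668
  C-F: 1 × 492 = 492
  C-H: 7 × 427 = 2989
  Σ(formed) = 4149 kJ
ΔH = Σ(broken) − Σ(formed) = 4064 − 4149 = −85 kJ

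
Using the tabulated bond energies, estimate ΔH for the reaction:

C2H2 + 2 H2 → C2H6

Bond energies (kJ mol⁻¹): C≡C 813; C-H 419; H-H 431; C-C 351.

ΔH ≈ −352 kJ

Bonds broken (reactants):
  C≡C: 1 × 813 = 813
  C-H: 2 × 419 = 838
  H-H: 2 × 431 = 862
  Σ(broken) = 2513 kJ
Bonds formed (products):
  C-C: 1 × 351 = 351
  C-H: 6 × 419 = 2514
  Σ(formed) = 2865 kJ
ΔH = Σ(broken) − Σ(formed) = 2513 − 2865 = −352 kJ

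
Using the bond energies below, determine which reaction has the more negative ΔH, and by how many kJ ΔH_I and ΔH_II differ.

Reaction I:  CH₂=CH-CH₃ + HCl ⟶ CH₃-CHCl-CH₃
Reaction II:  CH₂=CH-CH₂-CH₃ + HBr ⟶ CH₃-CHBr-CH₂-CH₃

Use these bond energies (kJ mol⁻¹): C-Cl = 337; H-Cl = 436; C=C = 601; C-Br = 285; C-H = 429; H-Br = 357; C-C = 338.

Reaction I:
  Bonds broken (reactants):
    C-C: 1 × 338 = 338
    C-H: 6 × 429 = 2574
    C=C: 1 × 601 = 601
    H-Cl: 1 × 436 = 436
    Σ(broken) = 3949 kJ
  Bonds formed (products):
    C-C: 2 × 338 = 676
    C-Cl: 1 × 337 = 337
    C-H: 7 × 429 = 3003
    Σ(formed) = 4016 kJ
  ΔH_I = 3949 − 4016 = −67 kJ
Reaction II:
  Bonds broken (reactants):
    C-C: 2 × 338 = 676
    C-H: 8 × 429 = 3432
    C=C: 1 × 601 = 601
    H-Br: 1 × 357 = 357
    Σ(broken) = 5066 kJ
  Bonds formed (products):
    C-Br: 1 × 285 = 285
    C-C: 3 × 338 = 1014
    C-H: 9 × 429 = 3861
    Σ(formed) = 5160 kJ
  ΔH_II = 5066 − 5160 = −94 kJ
ΔH_I − ΔH_II = +27 kJ, so reaction II has the more negative ΔH; |ΔH_I − ΔH_II| = 27 kJ.

Reaction II, by 27 kJ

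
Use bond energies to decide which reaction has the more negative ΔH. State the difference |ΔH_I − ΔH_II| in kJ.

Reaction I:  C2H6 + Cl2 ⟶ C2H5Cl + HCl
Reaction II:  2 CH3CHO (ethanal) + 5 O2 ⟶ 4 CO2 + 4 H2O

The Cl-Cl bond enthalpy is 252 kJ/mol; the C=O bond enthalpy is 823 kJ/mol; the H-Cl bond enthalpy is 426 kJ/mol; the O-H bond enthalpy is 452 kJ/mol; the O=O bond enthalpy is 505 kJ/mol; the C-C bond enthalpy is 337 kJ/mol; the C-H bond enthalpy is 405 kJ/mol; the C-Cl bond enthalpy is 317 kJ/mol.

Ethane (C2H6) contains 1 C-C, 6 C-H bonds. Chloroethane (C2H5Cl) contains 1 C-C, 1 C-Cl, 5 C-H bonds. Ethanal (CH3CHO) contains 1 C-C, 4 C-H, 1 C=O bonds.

Reaction II, by 2029 kJ

Reaction I:
  Bonds broken (reactants):
    C-C: 1 × 337 = 337
    C-H: 6 × 405 = 2430
    Cl-Cl: 1 × 252 = 252
    Σ(broken) = 3019 kJ
  Bonds formed (products):
    C-C: 1 × 337 = 337
    C-Cl: 1 × 317 = 317
    C-H: 5 × 405 = 2025
    H-Cl: 1 × 426 = 426
    Σ(formed) = 3105 kJ
  ΔH_I = 3019 − 3105 = −86 kJ
Reaction II:
  Bonds broken (reactants):
    C-C: 2 × 337 = 674
    C-H: 8 × 405 = 3240
    C=O: 2 × 823 = 1646
    O=O: 5 × 505 = 2525
    Σ(broken) = 8085 kJ
  Bonds formed (products):
    C=O: 8 × 823 = 6584
    O-H: 8 × 452 = 3616
    Σ(formed) = 10200 kJ
  ΔH_II = 8085 − 10200 = −2115 kJ
ΔH_I − ΔH_II = +2029 kJ, so reaction II has the more negative ΔH; |ΔH_I − ΔH_II| = 2029 kJ.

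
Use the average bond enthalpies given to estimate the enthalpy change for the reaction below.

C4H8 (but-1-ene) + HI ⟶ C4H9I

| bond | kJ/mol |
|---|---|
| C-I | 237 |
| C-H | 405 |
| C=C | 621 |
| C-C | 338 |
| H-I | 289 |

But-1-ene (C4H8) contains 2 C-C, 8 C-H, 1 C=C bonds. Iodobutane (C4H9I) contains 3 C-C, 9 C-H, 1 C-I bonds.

Bonds broken (reactants):
  C-C: 2 × 338 = 676
  C-H: 8 × 405 = 3240
  C=C: 1 × 621 = 621
  H-I: 1 × 289 = 289
  Σ(broken) = 4826 kJ
Bonds formed (products):
  C-C: 3 × 338 = 1014
  C-H: 9 × 405 = 3645
  C-I: 1 × 237 = 237
  Σ(formed) = 4896 kJ
ΔH = Σ(broken) − Σ(formed) = 4826 − 4896 = −70 kJ

ΔH ≈ −70 kJ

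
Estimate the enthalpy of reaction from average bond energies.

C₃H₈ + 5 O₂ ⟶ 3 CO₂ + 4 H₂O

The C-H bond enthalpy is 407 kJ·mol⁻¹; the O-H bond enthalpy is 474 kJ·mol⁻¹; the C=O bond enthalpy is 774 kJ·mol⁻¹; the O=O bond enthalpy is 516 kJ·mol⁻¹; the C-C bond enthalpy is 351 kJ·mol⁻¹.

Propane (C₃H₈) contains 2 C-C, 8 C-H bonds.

Bonds broken (reactants):
  C-C: 2 × 351 = 702
  C-H: 8 × 407 = 3256
  O=O: 5 × 516 = 2580
  Σ(broken) = 6538 kJ
Bonds formed (products):
  C=O: 6 × 774 = 4644
  O-H: 8 × 474 = 3792
  Σ(formed) = 8436 kJ
ΔH = Σ(broken) − Σ(formed) = 6538 − 8436 = −1898 kJ

ΔH ≈ −1898 kJ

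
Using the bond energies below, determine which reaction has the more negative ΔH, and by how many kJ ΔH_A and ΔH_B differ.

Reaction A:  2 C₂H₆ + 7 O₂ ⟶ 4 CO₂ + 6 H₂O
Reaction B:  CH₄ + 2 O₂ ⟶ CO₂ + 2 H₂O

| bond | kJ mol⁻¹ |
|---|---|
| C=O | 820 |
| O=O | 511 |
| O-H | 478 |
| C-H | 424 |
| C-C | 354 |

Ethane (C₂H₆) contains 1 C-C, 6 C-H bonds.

Reaction A:
  Bonds broken (reactants):
    C-C: 2 × 354 = 708
    C-H: 12 × 424 = 5088
    O=O: 7 × 511 = 3577
    Σ(broken) = 9373 kJ
  Bonds formed (products):
    C=O: 8 × 820 = 6560
    O-H: 12 × 478 = 5736
    Σ(formed) = 12296 kJ
  ΔH_A = 9373 − 12296 = −2923 kJ
Reaction B:
  Bonds broken (reactants):
    C-H: 4 × 424 = 1696
    O=O: 2 × 511 = 1022
    Σ(broken) = 2718 kJ
  Bonds formed (products):
    C=O: 2 × 820 = 1640
    O-H: 4 × 478 = 1912
    Σ(formed) = 3552 kJ
  ΔH_B = 2718 − 3552 = −834 kJ
ΔH_A − ΔH_B = −2089 kJ, so reaction A has the more negative ΔH; |ΔH_A − ΔH_B| = 2089 kJ.

Reaction A, by 2089 kJ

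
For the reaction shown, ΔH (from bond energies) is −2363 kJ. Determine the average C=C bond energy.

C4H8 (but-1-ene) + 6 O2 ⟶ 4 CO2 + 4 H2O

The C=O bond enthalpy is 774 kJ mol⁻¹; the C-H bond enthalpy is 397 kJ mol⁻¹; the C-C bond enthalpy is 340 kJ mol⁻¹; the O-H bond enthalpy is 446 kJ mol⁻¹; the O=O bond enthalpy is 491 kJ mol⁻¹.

D(C=C) ≈ 595 kJ/mol

Let D be the C=C bond energy.
Σ(broken) = 2×340 + 8×397 + 1×D + 6×491 = 6802 + D
Σ(formed) = 8×774 + 8×446 = 9760
ΔH = Σ(broken) − Σ(formed) = (6802 + D) − (9760) = −2958 + D
Setting this equal to −2363 kJ gives D = 595 kJ/mol.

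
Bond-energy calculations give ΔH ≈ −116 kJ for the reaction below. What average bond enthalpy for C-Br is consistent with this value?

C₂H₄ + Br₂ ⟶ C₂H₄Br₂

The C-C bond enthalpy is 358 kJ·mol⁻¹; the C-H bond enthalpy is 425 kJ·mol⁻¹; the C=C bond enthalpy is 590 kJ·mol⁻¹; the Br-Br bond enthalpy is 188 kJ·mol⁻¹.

D(C-Br) ≈ 268 kJ/mol

Let D be the C-Br bond energy.
Σ(broken) = 1×188 + 4×425 + 1×590 = 2478
Σ(formed) = 2×D + 1×358 + 4×425 = 2058 + 2D
ΔH = Σ(broken) − Σ(formed) = (2478) − (2058 + 2D) = +420 − 2D
Setting this equal to −116 kJ gives 2D = 536, so D = 268 kJ/mol.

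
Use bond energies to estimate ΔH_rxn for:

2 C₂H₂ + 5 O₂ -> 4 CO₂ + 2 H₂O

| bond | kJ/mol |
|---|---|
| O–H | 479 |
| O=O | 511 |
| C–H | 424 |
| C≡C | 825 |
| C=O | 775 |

Bonds broken (reactants):
  C≡C: 2 × 825 = 1650
  C–H: 4 × 424 = 1696
  O=O: 5 × 511 = 2555
  Σ(broken) = 5901 kJ
Bonds formed (products):
  C=O: 8 × 775 = 6200
  O–H: 4 × 479 = 1916
  Σ(formed) = 8116 kJ
ΔH = Σ(broken) − Σ(formed) = 5901 − 8116 = −2215 kJ

ΔH ≈ −2215 kJ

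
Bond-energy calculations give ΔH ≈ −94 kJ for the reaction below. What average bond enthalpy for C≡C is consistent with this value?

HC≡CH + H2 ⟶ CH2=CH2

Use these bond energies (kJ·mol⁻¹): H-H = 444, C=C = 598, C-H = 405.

Let D be the C≡C bond energy.
Σ(broken) = 1×D + 2×405 + 1×444 = 1254 + D
Σ(formed) = 4×405 + 1×598 = 2218
ΔH = Σ(broken) − Σ(formed) = (1254 + D) − (2218) = −964 + D
Setting this equal to −94 kJ gives D = 870 kJ/mol.

D(C≡C) ≈ 870 kJ/mol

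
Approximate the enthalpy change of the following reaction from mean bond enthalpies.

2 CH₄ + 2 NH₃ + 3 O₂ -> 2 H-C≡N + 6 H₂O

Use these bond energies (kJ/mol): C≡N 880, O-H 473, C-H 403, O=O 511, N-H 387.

ΔH ≈ −1163 kJ

Bonds broken (reactants):
  C-H: 8 × 403 = 3224
  N-H: 6 × 387 = 2322
  O=O: 3 × 511 = 1533
  Σ(broken) = 7079 kJ
Bonds formed (products):
  C≡N: 2 × 880 = 1760
  C-H: 2 × 403 = 806
  O-H: 12 × 473 = 5676
  Σ(formed) = 8242 kJ
ΔH = Σ(broken) − Σ(formed) = 7079 − 8242 = −1163 kJ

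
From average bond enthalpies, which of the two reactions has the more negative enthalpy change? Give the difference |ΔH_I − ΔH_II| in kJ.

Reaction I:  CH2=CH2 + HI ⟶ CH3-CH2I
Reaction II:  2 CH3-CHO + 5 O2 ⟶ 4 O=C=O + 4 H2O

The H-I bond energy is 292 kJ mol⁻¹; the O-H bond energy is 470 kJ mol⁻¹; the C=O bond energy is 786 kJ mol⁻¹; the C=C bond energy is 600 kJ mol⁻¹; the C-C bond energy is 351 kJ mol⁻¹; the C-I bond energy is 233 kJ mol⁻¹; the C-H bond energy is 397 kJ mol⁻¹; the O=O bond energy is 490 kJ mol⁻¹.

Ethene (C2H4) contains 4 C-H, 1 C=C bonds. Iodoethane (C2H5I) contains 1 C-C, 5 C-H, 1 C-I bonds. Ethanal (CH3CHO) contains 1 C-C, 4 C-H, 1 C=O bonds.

Reaction II, by 2059 kJ

Reaction I:
  Bonds broken (reactants):
    C-H: 4 × 397 = 1588
    C=C: 1 × 600 = 600
    H-I: 1 × 292 = 292
    Σ(broken) = 2480 kJ
  Bonds formed (products):
    C-C: 1 × 351 = 351
    C-H: 5 × 397 = 1985
    C-I: 1 × 233 = 233
    Σ(formed) = 2569 kJ
  ΔH_I = 2480 − 2569 = −89 kJ
Reaction II:
  Bonds broken (reactants):
    C-C: 2 × 351 = 702
    C-H: 8 × 397 = 3176
    C=O: 2 × 786 = 1572
    O=O: 5 × 490 = 2450
    Σ(broken) = 7900 kJ
  Bonds formed (products):
    C=O: 8 × 786 = 6288
    O-H: 8 × 470 = 3760
    Σ(formed) = 10048 kJ
  ΔH_II = 7900 − 10048 = −2148 kJ
ΔH_I − ΔH_II = +2059 kJ, so reaction II has the more negative ΔH; |ΔH_I − ΔH_II| = 2059 kJ.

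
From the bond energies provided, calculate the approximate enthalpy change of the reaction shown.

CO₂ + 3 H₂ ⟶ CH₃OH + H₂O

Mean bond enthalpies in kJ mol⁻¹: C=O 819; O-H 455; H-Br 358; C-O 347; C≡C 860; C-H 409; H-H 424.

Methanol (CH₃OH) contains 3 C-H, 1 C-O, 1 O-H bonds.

ΔH ≈ −29 kJ

Bonds broken (reactants):
  C=O: 2 × 819 = 1638
  H-H: 3 × 424 = 1272
  Σ(broken) = 2910 kJ
Bonds formed (products):
  C-H: 3 × 409 = 1227
  C-O: 1 × 347 = 347
  O-H: 3 × 455 = 1365
  Σ(formed) = 2939 kJ
ΔH = Σ(broken) − Σ(formed) = 2910 − 2939 = −29 kJ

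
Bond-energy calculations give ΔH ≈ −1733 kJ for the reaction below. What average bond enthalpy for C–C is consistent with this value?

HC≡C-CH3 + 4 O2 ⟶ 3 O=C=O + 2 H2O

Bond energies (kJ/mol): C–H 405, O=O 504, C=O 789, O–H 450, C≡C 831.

Let D be the C–C bond energy.
Σ(broken) = 1×831 + 1×D + 4×405 + 4×504 = 4467 + D
Σ(formed) = 6×789 + 4×450 = 6534
ΔH = Σ(broken) − Σ(formed) = (4467 + D) − (6534) = −2067 + D
Setting this equal to −1733 kJ gives D = 334 kJ/mol.

D(C–C) ≈ 334 kJ/mol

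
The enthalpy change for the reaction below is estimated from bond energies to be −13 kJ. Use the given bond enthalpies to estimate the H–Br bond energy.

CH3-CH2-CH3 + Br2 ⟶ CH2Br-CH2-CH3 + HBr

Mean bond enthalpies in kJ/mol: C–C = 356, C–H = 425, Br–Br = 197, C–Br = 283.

D(H–Br) ≈ 352 kJ/mol

Let D be the H–Br bond energy.
Σ(broken) = 1×197 + 2×356 + 8×425 = 4309
Σ(formed) = 1×283 + 2×356 + 7×425 + 1×D = 3970 + D
ΔH = Σ(broken) − Σ(formed) = (4309) − (3970 + D) = +339 − D
Setting this equal to −13 kJ gives D = 352 kJ/mol.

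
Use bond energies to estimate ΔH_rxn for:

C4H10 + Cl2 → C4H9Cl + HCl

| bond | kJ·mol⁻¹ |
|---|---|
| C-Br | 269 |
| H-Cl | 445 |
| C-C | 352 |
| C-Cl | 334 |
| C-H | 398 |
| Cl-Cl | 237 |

ΔH ≈ −144 kJ

Bonds broken (reactants):
  C-C: 3 × 352 = 1056
  C-H: 10 × 398 = 3980
  Cl-Cl: 1 × 237 = 237
  Σ(broken) = 5273 kJ
Bonds formed (products):
  C-C: 3 × 352 = 1056
  C-Cl: 1 × 334 = 334
  C-H: 9 × 398 = 3582
  H-Cl: 1 × 445 = 445
  Σ(formed) = 5417 kJ
ΔH = Σ(broken) − Σ(formed) = 5273 − 5417 = −144 kJ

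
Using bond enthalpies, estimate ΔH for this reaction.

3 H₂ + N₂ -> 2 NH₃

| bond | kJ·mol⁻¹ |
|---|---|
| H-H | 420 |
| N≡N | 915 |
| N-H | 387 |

Bonds broken (reactants):
  H-H: 3 × 420 = 1260
  N≡N: 1 × 915 = 915
  Σ(broken) = 2175 kJ
Bonds formed (products):
  N-H: 6 × 387 = 2322
  Σ(formed) = 2322 kJ
ΔH = Σ(broken) − Σ(formed) = 2175 − 2322 = −147 kJ

ΔH ≈ −147 kJ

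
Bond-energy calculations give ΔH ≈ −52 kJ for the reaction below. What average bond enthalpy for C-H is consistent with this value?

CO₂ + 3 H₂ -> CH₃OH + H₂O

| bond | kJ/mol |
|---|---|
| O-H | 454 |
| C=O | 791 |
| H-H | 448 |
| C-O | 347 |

D(C-H) ≈ 423 kJ/mol

Let D be the C-H bond energy.
Σ(broken) = 2×791 + 3×448 = 2926
Σ(formed) = 3×D + 1×347 + 3×454 = 1709 + 3D
ΔH = Σ(broken) − Σ(formed) = (2926) − (1709 + 3D) = +1217 − 3D
Setting this equal to −52 kJ gives 3D = 1269, so D = 423 kJ/mol.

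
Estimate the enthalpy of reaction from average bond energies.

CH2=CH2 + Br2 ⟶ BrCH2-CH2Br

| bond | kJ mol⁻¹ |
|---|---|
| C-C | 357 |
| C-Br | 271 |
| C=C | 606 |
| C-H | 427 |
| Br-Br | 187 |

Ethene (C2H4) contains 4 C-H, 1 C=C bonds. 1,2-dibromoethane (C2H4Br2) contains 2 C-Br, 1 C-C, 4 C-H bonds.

ΔH ≈ −106 kJ

Bonds broken (reactants):
  Br-Br: 1 × 187 = 187
  C-H: 4 × 427 = 1708
  C=C: 1 × 606 = 606
  Σ(broken) = 2501 kJ
Bonds formed (products):
  C-Br: 2 × 271 = 542
  C-C: 1 × 357 = 357
  C-H: 4 × 427 = 1708
  Σ(formed) = 2607 kJ
ΔH = Σ(broken) − Σ(formed) = 2501 − 2607 = −106 kJ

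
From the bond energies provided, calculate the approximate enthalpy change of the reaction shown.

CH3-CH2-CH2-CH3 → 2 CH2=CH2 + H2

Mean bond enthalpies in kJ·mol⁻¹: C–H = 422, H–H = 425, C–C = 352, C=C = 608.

Bonds broken (reactants):
  C–C: 3 × 352 = 1056
  C–H: 10 × 422 = 4220
  Σ(broken) = 5276 kJ
Bonds formed (products):
  C–H: 8 × 422 = 3376
  C=C: 2 × 608 = 1216
  H–H: 1 × 425 = 425
  Σ(formed) = 5017 kJ
ΔH = Σ(broken) − Σ(formed) = 5276 − 5017 = +259 kJ

ΔH ≈ +259 kJ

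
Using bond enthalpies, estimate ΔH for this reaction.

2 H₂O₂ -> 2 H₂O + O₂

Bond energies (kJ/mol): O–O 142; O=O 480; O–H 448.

Bonds broken (reactants):
  O–H: 4 × 448 = 1792
  O–O: 2 × 142 = 284
  Σ(broken) = 2076 kJ
Bonds formed (products):
  O–H: 4 × 448 = 1792
  O=O: 1 × 480 = 480
  Σ(formed) = 2272 kJ
ΔH = Σ(broken) − Σ(formed) = 2076 − 2272 = −196 kJ

ΔH ≈ −196 kJ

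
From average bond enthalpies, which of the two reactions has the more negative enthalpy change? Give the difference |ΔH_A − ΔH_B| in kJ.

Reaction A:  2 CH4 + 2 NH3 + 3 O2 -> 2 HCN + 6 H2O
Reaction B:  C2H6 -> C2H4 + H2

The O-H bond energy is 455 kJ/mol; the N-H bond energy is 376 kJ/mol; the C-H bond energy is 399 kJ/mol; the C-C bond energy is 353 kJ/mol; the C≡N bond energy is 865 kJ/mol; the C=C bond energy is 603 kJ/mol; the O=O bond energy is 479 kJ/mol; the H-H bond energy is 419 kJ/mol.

Reaction A:
  Bonds broken (reactants):
    C-H: 8 × 399 = 3192
    N-H: 6 × 376 = 2256
    O=O: 3 × 479 = 1437
    Σ(broken) = 6885 kJ
  Bonds formed (products):
    C≡N: 2 × 865 = 1730
    C-H: 2 × 399 = 798
    O-H: 12 × 455 = 5460
    Σ(formed) = 7988 kJ
  ΔH_A = 6885 − 7988 = −1103 kJ
Reaction B:
  Bonds broken (reactants):
    C-C: 1 × 353 = 353
    C-H: 6 × 399 = 2394
    Σ(broken) = 2747 kJ
  Bonds formed (products):
    C-H: 4 × 399 = 1596
    C=C: 1 × 603 = 603
    H-H: 1 × 419 = 419
    Σ(formed) = 2618 kJ
  ΔH_B = 2747 − 2618 = +129 kJ
ΔH_A − ΔH_B = −1232 kJ, so reaction A has the more negative ΔH; |ΔH_A − ΔH_B| = 1232 kJ.

Reaction A, by 1232 kJ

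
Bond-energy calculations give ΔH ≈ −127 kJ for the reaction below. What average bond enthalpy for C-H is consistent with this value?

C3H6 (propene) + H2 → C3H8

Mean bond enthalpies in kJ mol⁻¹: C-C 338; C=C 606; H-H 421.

D(C-H) ≈ 408 kJ/mol

Let D be the C-H bond energy.
Σ(broken) = 1×338 + 6×D + 1×606 + 1×421 = 1365 + 6D
Σ(formed) = 2×338 + 8×D = 676 + 8D
ΔH = Σ(broken) − Σ(formed) = (1365 + 6D) − (676 + 8D) = +689 − 2D
Setting this equal to −127 kJ gives 2D = 816, so D = 408 kJ/mol.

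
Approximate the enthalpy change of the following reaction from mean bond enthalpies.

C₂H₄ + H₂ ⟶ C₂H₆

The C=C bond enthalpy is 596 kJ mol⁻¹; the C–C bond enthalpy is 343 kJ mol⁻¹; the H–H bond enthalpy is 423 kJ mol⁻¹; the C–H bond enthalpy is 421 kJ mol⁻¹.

ΔH ≈ −166 kJ

Bonds broken (reactants):
  C–H: 4 × 421 = 1684
  C=C: 1 × 596 = 596
  H–H: 1 × 423 = 423
  Σ(broken) = 2703 kJ
Bonds formed (products):
  C–C: 1 × 343 = 343
  C–H: 6 × 421 = 2526
  Σ(formed) = 2869 kJ
ΔH = Σ(broken) − Σ(formed) = 2703 − 2869 = −166 kJ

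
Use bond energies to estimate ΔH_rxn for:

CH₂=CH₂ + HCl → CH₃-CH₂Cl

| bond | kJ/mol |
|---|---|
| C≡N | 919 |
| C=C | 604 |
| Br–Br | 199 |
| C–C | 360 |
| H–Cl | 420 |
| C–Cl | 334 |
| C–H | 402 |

Bonds broken (reactants):
  C–H: 4 × 402 = 1608
  C=C: 1 × 604 = 604
  H–Cl: 1 × 420 = 420
  Σ(broken) = 2632 kJ
Bonds formed (products):
  C–C: 1 × 360 = 360
  C–Cl: 1 × 334 = 334
  C–H: 5 × 402 = 2010
  Σ(formed) = 2704 kJ
ΔH = Σ(broken) − Σ(formed) = 2632 − 2704 = −72 kJ

ΔH ≈ −72 kJ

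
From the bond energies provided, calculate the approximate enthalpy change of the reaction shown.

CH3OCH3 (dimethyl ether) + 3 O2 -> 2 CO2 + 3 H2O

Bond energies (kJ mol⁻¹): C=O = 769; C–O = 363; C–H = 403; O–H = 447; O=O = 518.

ΔH ≈ −1060 kJ

Bonds broken (reactants):
  C–H: 6 × 403 = 2418
  C–O: 2 × 363 = 726
  O=O: 3 × 518 = 1554
  Σ(broken) = 4698 kJ
Bonds formed (products):
  C=O: 4 × 769 = 3076
  O–H: 6 × 447 = 2682
  Σ(formed) = 5758 kJ
ΔH = Σ(broken) − Σ(formed) = 4698 − 5758 = −1060 kJ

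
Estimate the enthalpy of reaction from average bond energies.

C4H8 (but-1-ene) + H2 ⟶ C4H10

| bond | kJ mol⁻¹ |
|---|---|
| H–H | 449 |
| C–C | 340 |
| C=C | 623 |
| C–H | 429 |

ΔH ≈ −126 kJ

Bonds broken (reactants):
  C–C: 2 × 340 = 680
  C–H: 8 × 429 = 3432
  C=C: 1 × 623 = 623
  H–H: 1 × 449 = 449
  Σ(broken) = 5184 kJ
Bonds formed (products):
  C–C: 3 × 340 = 1020
  C–H: 10 × 429 = 4290
  Σ(formed) = 5310 kJ
ΔH = Σ(broken) − Σ(formed) = 5184 − 5310 = −126 kJ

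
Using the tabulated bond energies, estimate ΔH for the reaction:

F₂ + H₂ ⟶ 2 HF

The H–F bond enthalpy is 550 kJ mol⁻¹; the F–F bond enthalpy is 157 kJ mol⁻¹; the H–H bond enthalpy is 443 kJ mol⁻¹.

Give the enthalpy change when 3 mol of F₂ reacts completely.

Bonds broken (reactants):
  F–F: 1 × 157 = 157
  H–H: 1 × 443 = 443
  Σ(broken) = 600 kJ
Bonds formed (products):
  H–F: 2 × 550 = 1100
  Σ(formed) = 1100 kJ
ΔH = Σ(broken) − Σ(formed) = 600 − 1100 = −500 kJ
For 3× the reaction as written: 3 × (−500) = −1500 kJ

ΔH = −1500 kJ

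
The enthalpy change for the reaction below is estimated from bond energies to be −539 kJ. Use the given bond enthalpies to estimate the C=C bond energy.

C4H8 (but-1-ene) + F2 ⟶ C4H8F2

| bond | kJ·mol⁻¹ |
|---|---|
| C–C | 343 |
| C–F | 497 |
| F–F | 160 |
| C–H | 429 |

Let D be the C=C bond energy.
Σ(broken) = 2×343 + 8×429 + 1×D + 1×160 = 4278 + D
Σ(formed) = 3×343 + 2×497 + 8×429 = 5455
ΔH = Σ(broken) − Σ(formed) = (4278 + D) − (5455) = −1177 + D
Setting this equal to −539 kJ gives D = 638 kJ/mol.

D(C=C) ≈ 638 kJ/mol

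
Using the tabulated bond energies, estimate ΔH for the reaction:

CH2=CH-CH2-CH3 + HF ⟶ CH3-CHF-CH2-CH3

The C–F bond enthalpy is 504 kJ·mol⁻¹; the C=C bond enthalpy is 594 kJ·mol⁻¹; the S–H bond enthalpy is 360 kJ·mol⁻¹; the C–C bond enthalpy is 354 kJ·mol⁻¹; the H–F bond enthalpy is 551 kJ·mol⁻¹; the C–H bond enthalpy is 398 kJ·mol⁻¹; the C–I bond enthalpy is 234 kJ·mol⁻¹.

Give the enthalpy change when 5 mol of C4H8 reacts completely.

Bonds broken (reactants):
  C–C: 2 × 354 = 708
  C–H: 8 × 398 = 3184
  C=C: 1 × 594 = 594
  H–F: 1 × 551 = 551
  Σ(broken) = 5037 kJ
Bonds formed (products):
  C–C: 3 × 354 = 1062
  C–F: 1 × 504 = 504
  C–H: 9 × 398 = 3582
  Σ(formed) = 5148 kJ
ΔH = Σ(broken) − Σ(formed) = 5037 − 5148 = −111 kJ
For 5× the reaction as written: 5 × (−111) = −555 kJ

ΔH = −555 kJ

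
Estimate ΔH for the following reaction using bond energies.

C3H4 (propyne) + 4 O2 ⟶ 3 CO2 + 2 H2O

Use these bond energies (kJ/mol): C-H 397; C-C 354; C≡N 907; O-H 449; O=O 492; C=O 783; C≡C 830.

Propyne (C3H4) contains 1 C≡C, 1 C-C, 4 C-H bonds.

ΔH ≈ −1754 kJ

Bonds broken (reactants):
  C≡C: 1 × 830 = 830
  C-C: 1 × 354 = 354
  C-H: 4 × 397 = 1588
  O=O: 4 × 492 = 1968
  Σ(broken) = 4740 kJ
Bonds formed (products):
  C=O: 6 × 783 = 4698
  O-H: 4 × 449 = 1796
  Σ(formed) = 6494 kJ
ΔH = Σ(broken) − Σ(formed) = 4740 − 6494 = −1754 kJ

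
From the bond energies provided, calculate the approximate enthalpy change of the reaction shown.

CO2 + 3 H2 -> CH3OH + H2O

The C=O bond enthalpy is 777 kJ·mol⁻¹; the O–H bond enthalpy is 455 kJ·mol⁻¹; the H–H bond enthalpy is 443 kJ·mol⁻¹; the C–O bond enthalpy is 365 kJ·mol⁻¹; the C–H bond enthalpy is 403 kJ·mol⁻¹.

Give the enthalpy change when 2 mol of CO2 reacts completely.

ΔH = −112 kJ

Bonds broken (reactants):
  C=O: 2 × 777 = 1554
  H–H: 3 × 443 = 1329
  Σ(broken) = 2883 kJ
Bonds formed (products):
  C–H: 3 × 403 = 1209
  C–O: 1 × 365 = 365
  O–H: 3 × 455 = 1365
  Σ(formed) = 2939 kJ
ΔH = Σ(broken) − Σ(formed) = 2883 − 2939 = −56 kJ
For 2× the reaction as written: 2 × (−56) = −112 kJ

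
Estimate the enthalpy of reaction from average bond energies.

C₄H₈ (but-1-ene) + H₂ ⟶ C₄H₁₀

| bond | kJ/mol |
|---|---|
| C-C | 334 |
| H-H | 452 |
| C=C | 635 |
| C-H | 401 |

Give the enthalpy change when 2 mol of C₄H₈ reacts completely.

ΔH = −98 kJ

Bonds broken (reactants):
  C-C: 2 × 334 = 668
  C-H: 8 × 401 = 3208
  C=C: 1 × 635 = 635
  H-H: 1 × 452 = 452
  Σ(broken) = 4963 kJ
Bonds formed (products):
  C-C: 3 × 334 = 1002
  C-H: 10 × 401 = 4010
  Σ(formed) = 5012 kJ
ΔH = Σ(broken) − Σ(formed) = 4963 − 5012 = −49 kJ
For 2× the reaction as written: 2 × (−49) = −98 kJ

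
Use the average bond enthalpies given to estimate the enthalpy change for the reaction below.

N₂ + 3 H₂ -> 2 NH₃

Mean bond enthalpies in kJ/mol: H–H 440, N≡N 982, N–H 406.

ΔH ≈ −134 kJ

Bonds broken (reactants):
  H–H: 3 × 440 = 1320
  N≡N: 1 × 982 = 982
  Σ(broken) = 2302 kJ
Bonds formed (products):
  N–H: 6 × 406 = 2436
  Σ(formed) = 2436 kJ
ΔH = Σ(broken) − Σ(formed) = 2302 − 2436 = −134 kJ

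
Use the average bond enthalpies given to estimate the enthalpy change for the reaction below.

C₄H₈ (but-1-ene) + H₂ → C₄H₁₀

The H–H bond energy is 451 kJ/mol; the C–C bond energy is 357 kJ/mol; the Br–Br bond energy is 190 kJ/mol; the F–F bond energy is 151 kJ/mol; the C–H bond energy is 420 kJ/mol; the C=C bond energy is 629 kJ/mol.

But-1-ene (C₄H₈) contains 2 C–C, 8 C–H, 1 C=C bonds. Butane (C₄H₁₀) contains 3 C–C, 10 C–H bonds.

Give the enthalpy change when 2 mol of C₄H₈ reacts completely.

Bonds broken (reactants):
  C–C: 2 × 357 = 714
  C–H: 8 × 420 = 3360
  C=C: 1 × 629 = 629
  H–H: 1 × 451 = 451
  Σ(broken) = 5154 kJ
Bonds formed (products):
  C–C: 3 × 357 = 1071
  C–H: 10 × 420 = 4200
  Σ(formed) = 5271 kJ
ΔH = Σ(broken) − Σ(formed) = 5154 − 5271 = −117 kJ
For 2× the reaction as written: 2 × (−117) = −234 kJ

ΔH = −234 kJ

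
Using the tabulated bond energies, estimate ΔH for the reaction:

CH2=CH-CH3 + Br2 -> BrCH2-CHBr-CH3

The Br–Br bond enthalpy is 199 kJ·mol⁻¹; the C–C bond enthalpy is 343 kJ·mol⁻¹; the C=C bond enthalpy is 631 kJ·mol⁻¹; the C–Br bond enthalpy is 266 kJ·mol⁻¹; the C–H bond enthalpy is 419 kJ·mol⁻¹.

Bonds broken (reactants):
  Br–Br: 1 × 199 = 199
  C–C: 1 × 343 = 343
  C–H: 6 × 419 = 2514
  C=C: 1 × 631 = 631
  Σ(broken) = 3687 kJ
Bonds formed (products):
  C–Br: 2 × 266 = 532
  C–C: 2 × 343 = 686
  C–H: 6 × 419 = 2514
  Σ(formed) = 3732 kJ
ΔH = Σ(broken) − Σ(formed) = 3687 − 3732 = −45 kJ

ΔH ≈ −45 kJ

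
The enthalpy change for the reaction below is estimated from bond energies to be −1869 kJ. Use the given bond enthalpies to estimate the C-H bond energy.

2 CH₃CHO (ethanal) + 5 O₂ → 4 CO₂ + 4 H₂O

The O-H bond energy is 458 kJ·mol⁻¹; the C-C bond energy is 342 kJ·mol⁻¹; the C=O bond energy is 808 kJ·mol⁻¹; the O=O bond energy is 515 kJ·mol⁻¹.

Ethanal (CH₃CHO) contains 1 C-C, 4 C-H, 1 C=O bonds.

D(C-H) ≈ 423 kJ/mol

Let D be the C-H bond energy.
Σ(broken) = 2×342 + 8×D + 2×808 + 5×515 = 4875 + 8D
Σ(formed) = 8×808 + 8×458 = 10128
ΔH = Σ(broken) − Σ(formed) = (4875 + 8D) − (10128) = −5253 + 8D
Setting this equal to −1869 kJ gives 8D = 3384, so D = 423 kJ/mol.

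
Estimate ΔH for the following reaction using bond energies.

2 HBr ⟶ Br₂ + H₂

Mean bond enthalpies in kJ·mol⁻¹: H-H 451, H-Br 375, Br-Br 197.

ΔH ≈ +102 kJ

Bonds broken (reactants):
  H-Br: 2 × 375 = 750
  Σ(broken) = 750 kJ
Bonds formed (products):
  Br-Br: 1 × 197 = 197
  H-H: 1 × 451 = 451
  Σ(formed) = 648 kJ
ΔH = Σ(broken) − Σ(formed) = 750 − 648 = +102 kJ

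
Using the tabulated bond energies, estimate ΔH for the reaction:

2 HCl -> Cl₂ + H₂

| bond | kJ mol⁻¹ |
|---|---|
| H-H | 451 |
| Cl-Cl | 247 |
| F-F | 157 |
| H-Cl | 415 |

Bonds broken (reactants):
  H-Cl: 2 × 415 = 830
  Σ(broken) = 830 kJ
Bonds formed (products):
  Cl-Cl: 1 × 247 = 247
  H-H: 1 × 451 = 451
  Σ(formed) = 698 kJ
ΔH = Σ(broken) − Σ(formed) = 830 − 698 = +132 kJ

ΔH ≈ +132 kJ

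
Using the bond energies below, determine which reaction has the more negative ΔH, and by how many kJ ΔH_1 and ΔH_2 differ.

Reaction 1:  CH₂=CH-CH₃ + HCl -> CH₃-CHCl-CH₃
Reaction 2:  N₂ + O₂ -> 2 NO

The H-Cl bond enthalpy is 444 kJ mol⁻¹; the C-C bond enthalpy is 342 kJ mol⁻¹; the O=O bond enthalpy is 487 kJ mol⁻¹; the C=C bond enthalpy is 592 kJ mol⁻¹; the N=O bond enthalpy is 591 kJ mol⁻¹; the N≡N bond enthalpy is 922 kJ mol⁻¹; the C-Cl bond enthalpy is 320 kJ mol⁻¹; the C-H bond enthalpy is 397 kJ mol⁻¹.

Reaction 1:
  Bonds broken (reactants):
    C-C: 1 × 342 = 342
    C-H: 6 × 397 = 2382
    C=C: 1 × 592 = 592
    H-Cl: 1 × 444 = 444
    Σ(broken) = 3760 kJ
  Bonds formed (products):
    C-C: 2 × 342 = 684
    C-Cl: 1 × 320 = 320
    C-H: 7 × 397 = 2779
    Σ(formed) = 3783 kJ
  ΔH_1 = 3760 − 3783 = −23 kJ
Reaction 2:
  Bonds broken (reactants):
    N≡N: 1 × 922 = 922
    O=O: 1 × 487 = 487
    Σ(broken) = 1409 kJ
  Bonds formed (products):
    N=O: 2 × 591 = 1182
    Σ(formed) = 1182 kJ
  ΔH_2 = 1409 − 1182 = +227 kJ
ΔH_1 − ΔH_2 = −250 kJ, so reaction 1 has the more negative ΔH; |ΔH_1 − ΔH_2| = 250 kJ.

Reaction 1, by 250 kJ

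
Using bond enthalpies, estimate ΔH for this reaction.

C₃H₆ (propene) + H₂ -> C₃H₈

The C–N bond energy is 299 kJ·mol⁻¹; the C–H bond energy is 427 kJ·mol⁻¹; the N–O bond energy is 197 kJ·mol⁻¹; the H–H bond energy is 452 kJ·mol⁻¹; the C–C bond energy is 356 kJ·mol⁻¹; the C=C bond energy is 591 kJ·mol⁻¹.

ΔH ≈ −167 kJ

Bonds broken (reactants):
  C–C: 1 × 356 = 356
  C–H: 6 × 427 = 2562
  C=C: 1 × 591 = 591
  H–H: 1 × 452 = 452
  Σ(broken) = 3961 kJ
Bonds formed (products):
  C–C: 2 × 356 = 712
  C–H: 8 × 427 = 3416
  Σ(formed) = 4128 kJ
ΔH = Σ(broken) − Σ(formed) = 3961 − 4128 = −167 kJ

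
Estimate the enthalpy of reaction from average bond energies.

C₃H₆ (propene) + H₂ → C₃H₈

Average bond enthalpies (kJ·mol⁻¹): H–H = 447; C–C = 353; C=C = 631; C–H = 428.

ΔH ≈ −131 kJ

Bonds broken (reactants):
  C–C: 1 × 353 = 353
  C–H: 6 × 428 = 2568
  C=C: 1 × 631 = 631
  H–H: 1 × 447 = 447
  Σ(broken) = 3999 kJ
Bonds formed (products):
  C–C: 2 × 353 = 706
  C–H: 8 × 428 = 3424
  Σ(formed) = 4130 kJ
ΔH = Σ(broken) − Σ(formed) = 3999 − 4130 = −131 kJ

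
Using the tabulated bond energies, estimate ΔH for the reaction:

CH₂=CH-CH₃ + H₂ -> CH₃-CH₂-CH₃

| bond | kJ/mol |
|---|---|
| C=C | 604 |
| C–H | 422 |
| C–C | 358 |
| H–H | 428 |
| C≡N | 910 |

Bonds broken (reactants):
  C–C: 1 × 358 = 358
  C–H: 6 × 422 = 2532
  C=C: 1 × 604 = 604
  H–H: 1 × 428 = 428
  Σ(broken) = 3922 kJ
Bonds formed (products):
  C–C: 2 × 358 = 716
  C–H: 8 × 422 = 3376
  Σ(formed) = 4092 kJ
ΔH = Σ(broken) − Σ(formed) = 3922 − 4092 = −170 kJ

ΔH ≈ −170 kJ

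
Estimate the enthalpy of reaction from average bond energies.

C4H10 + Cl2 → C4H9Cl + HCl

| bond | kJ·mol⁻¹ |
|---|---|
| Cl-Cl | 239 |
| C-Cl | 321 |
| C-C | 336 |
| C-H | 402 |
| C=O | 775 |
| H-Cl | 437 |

ΔH ≈ −117 kJ

Bonds broken (reactants):
  C-C: 3 × 336 = 1008
  C-H: 10 × 402 = 4020
  Cl-Cl: 1 × 239 = 239
  Σ(broken) = 5267 kJ
Bonds formed (products):
  C-C: 3 × 336 = 1008
  C-Cl: 1 × 321 = 321
  C-H: 9 × 402 = 3618
  H-Cl: 1 × 437 = 437
  Σ(formed) = 5384 kJ
ΔH = Σ(broken) − Σ(formed) = 5267 − 5384 = −117 kJ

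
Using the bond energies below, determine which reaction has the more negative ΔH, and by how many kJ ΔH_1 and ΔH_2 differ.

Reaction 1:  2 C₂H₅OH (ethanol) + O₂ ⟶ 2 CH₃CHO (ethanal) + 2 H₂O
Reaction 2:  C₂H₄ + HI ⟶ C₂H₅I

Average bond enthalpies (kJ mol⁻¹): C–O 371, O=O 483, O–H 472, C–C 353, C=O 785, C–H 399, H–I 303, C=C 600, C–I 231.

Reaction 1, by 411 kJ

Reaction 1:
  Bonds broken (reactants):
    C–C: 2 × 353 = 706
    C–H: 10 × 399 = 3990
    C–O: 2 × 371 = 742
    O–H: 2 × 472 = 944
    O=O: 1 × 483 = 483
    Σ(broken) = 6865 kJ
  Bonds formed (products):
    C–C: 2 × 353 = 706
    C–H: 8 × 399 = 3192
    C=O: 2 × 785 = 1570
    O–H: 4 × 472 = 1888
    Σ(formed) = 7356 kJ
  ΔH_1 = 6865 − 7356 = −491 kJ
Reaction 2:
  Bonds broken (reactants):
    C–H: 4 × 399 = 1596
    C=C: 1 × 600 = 600
    H–I: 1 × 303 = 303
    Σ(broken) = 2499 kJ
  Bonds formed (products):
    C–C: 1 × 353 = 353
    C–H: 5 × 399 = 1995
    C–I: 1 × 231 = 231
    Σ(formed) = 2579 kJ
  ΔH_2 = 2499 − 2579 = −80 kJ
ΔH_1 − ΔH_2 = −411 kJ, so reaction 1 has the more negative ΔH; |ΔH_1 − ΔH_2| = 411 kJ.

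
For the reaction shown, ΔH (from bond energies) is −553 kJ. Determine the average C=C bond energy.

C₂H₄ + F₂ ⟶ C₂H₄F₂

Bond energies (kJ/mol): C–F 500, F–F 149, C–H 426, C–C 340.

D(C=C) ≈ 638 kJ/mol

Let D be the C=C bond energy.
Σ(broken) = 4×426 + 1×D + 1×149 = 1853 + D
Σ(formed) = 1×340 + 2×500 + 4×426 = 3044
ΔH = Σ(broken) − Σ(formed) = (1853 + D) − (3044) = −1191 + D
Setting this equal to −553 kJ gives D = 638 kJ/mol.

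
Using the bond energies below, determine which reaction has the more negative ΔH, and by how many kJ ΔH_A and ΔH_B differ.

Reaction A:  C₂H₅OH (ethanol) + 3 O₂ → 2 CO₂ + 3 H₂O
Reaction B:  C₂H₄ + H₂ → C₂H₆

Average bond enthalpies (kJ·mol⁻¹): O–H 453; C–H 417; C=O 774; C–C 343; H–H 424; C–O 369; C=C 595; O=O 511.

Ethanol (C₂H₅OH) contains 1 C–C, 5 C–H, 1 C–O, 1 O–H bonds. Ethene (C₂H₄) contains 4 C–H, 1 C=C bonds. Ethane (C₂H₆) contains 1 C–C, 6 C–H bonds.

Reaction A:
  Bonds broken (reactants):
    C–C: 1 × 343 = 343
    C–H: 5 × 417 = 2085
    C–O: 1 × 369 = 369
    O–H: 1 × 453 = 453
    O=O: 3 × 511 = 1533
    Σ(broken) = 4783 kJ
  Bonds formed (products):
    C=O: 4 × 774 = 3096
    O–H: 6 × 453 = 2718
    Σ(formed) = 5814 kJ
  ΔH_A = 4783 − 5814 = −1031 kJ
Reaction B:
  Bonds broken (reactants):
    C–H: 4 × 417 = 1668
    C=C: 1 × 595 = 595
    H–H: 1 × 424 = 424
    Σ(broken) = 2687 kJ
  Bonds formed (products):
    C–C: 1 × 343 = 343
    C–H: 6 × 417 = 2502
    Σ(formed) = 2845 kJ
  ΔH_B = 2687 − 2845 = −158 kJ
ΔH_A − ΔH_B = −873 kJ, so reaction A has the more negative ΔH; |ΔH_A − ΔH_B| = 873 kJ.

Reaction A, by 873 kJ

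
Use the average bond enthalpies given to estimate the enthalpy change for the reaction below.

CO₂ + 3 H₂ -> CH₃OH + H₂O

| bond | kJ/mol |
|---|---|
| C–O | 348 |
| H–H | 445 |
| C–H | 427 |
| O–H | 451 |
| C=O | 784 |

ΔH ≈ −79 kJ

Bonds broken (reactants):
  C=O: 2 × 784 = 1568
  H–H: 3 × 445 = 1335
  Σ(broken) = 2903 kJ
Bonds formed (products):
  C–H: 3 × 427 = 1281
  C–O: 1 × 348 = 348
  O–H: 3 × 451 = 1353
  Σ(formed) = 2982 kJ
ΔH = Σ(broken) − Σ(formed) = 2903 − 2982 = −79 kJ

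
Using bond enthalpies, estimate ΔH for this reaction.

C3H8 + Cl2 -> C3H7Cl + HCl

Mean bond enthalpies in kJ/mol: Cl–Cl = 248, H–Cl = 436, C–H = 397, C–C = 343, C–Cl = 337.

ΔH ≈ −128 kJ

Bonds broken (reactants):
  C–C: 2 × 343 = 686
  C–H: 8 × 397 = 3176
  Cl–Cl: 1 × 248 = 248
  Σ(broken) = 4110 kJ
Bonds formed (products):
  C–C: 2 × 343 = 686
  C–Cl: 1 × 337 = 337
  C–H: 7 × 397 = 2779
  H–Cl: 1 × 436 = 436
  Σ(formed) = 4238 kJ
ΔH = Σ(broken) − Σ(formed) = 4110 − 4238 = −128 kJ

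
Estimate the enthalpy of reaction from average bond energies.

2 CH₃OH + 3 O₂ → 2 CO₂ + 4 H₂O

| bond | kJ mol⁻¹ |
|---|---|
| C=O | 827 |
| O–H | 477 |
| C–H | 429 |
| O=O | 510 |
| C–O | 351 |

Bonds broken (reactants):
  C–H: 6 × 429 = 2574
  C–O: 2 × 351 = 702
  O–H: 2 × 477 = 954
  O=O: 3 × 510 = 1530
  Σ(broken) = 5760 kJ
Bonds formed (products):
  C=O: 4 × 827 = 3308
  O–H: 8 × 477 = 3816
  Σ(formed) = 7124 kJ
ΔH = Σ(broken) − Σ(formed) = 5760 − 7124 = −1364 kJ

ΔH ≈ −1364 kJ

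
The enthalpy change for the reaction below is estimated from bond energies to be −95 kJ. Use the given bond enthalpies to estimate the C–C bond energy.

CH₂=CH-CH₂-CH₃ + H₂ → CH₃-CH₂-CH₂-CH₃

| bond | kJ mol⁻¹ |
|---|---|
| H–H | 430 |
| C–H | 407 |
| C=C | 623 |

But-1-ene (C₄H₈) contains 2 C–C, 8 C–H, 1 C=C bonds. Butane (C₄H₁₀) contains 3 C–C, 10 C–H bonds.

Let D be the C–C bond energy.
Σ(broken) = 2×D + 8×407 + 1×623 + 1×430 = 4309 + 2D
Σ(formed) = 3×D + 10×407 = 4070 + 3D
ΔH = Σ(broken) − Σ(formed) = (4309 + 2D) − (4070 + 3D) = +239 − D
Setting this equal to −95 kJ gives D = 334 kJ/mol.

D(C–C) ≈ 334 kJ/mol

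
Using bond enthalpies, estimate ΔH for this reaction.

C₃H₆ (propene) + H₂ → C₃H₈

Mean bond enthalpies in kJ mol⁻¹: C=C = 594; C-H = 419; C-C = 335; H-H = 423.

Bonds broken (reactants):
  C-C: 1 × 335 = 335
  C-H: 6 × 419 = 2514
  C=C: 1 × 594 = 594
  H-H: 1 × 423 = 423
  Σ(broken) = 3866 kJ
Bonds formed (products):
  C-C: 2 × 335 = 670
  C-H: 8 × 419 = 3352
  Σ(formed) = 4022 kJ
ΔH = Σ(broken) − Σ(formed) = 3866 − 4022 = −156 kJ

ΔH ≈ −156 kJ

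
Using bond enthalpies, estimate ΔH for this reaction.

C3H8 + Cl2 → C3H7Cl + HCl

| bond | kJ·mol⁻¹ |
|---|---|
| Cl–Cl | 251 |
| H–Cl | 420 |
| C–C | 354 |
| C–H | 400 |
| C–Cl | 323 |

ΔH ≈ −92 kJ

Bonds broken (reactants):
  C–C: 2 × 354 = 708
  C–H: 8 × 400 = 3200
  Cl–Cl: 1 × 251 = 251
  Σ(broken) = 4159 kJ
Bonds formed (products):
  C–C: 2 × 354 = 708
  C–Cl: 1 × 323 = 323
  C–H: 7 × 400 = 2800
  H–Cl: 1 × 420 = 420
  Σ(formed) = 4251 kJ
ΔH = Σ(broken) − Σ(formed) = 4159 − 4251 = −92 kJ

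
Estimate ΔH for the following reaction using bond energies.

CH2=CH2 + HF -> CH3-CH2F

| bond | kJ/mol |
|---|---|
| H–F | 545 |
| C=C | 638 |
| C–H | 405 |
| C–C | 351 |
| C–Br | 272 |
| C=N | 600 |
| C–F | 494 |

ΔH ≈ −67 kJ

Bonds broken (reactants):
  C–H: 4 × 405 = 1620
  C=C: 1 × 638 = 638
  H–F: 1 × 545 = 545
  Σ(broken) = 2803 kJ
Bonds formed (products):
  C–C: 1 × 351 = 351
  C–F: 1 × 494 = 494
  C–H: 5 × 405 = 2025
  Σ(formed) = 2870 kJ
ΔH = Σ(broken) − Σ(formed) = 2803 − 2870 = −67 kJ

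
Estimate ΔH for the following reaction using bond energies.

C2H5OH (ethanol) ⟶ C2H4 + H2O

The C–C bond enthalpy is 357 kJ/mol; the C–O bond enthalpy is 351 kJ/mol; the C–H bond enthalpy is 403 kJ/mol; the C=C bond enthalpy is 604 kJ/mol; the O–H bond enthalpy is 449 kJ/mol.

ΔH ≈ +58 kJ

Bonds broken (reactants):
  C–C: 1 × 357 = 357
  C–H: 5 × 403 = 2015
  C–O: 1 × 351 = 351
  O–H: 1 × 449 = 449
  Σ(broken) = 3172 kJ
Bonds formed (products):
  C–H: 4 × 403 = 1612
  C=C: 1 × 604 = 604
  O–H: 2 × 449 = 898
  Σ(formed) = 3114 kJ
ΔH = Σ(broken) − Σ(formed) = 3172 − 3114 = +58 kJ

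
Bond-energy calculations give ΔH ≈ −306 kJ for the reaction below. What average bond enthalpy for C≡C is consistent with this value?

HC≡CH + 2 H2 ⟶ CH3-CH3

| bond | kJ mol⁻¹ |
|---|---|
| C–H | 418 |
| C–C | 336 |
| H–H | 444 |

D(C≡C) ≈ 814 kJ/mol

Let D be the C≡C bond energy.
Σ(broken) = 1×D + 2×418 + 2×444 = 1724 + D
Σ(formed) = 1×336 + 6×418 = 2844
ΔH = Σ(broken) − Σ(formed) = (1724 + D) − (2844) = −1120 + D
Setting this equal to −306 kJ gives D = 814 kJ/mol.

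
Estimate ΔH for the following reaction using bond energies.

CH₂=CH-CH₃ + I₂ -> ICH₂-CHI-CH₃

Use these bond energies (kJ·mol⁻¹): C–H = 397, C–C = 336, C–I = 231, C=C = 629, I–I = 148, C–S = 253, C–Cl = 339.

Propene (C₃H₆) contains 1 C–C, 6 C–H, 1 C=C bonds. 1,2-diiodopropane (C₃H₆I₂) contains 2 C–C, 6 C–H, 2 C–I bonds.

ΔH ≈ −21 kJ

Bonds broken (reactants):
  C–C: 1 × 336 = 336
  C–H: 6 × 397 = 2382
  C=C: 1 × 629 = 629
  I–I: 1 × 148 = 148
  Σ(broken) = 3495 kJ
Bonds formed (products):
  C–C: 2 × 336 = 672
  C–H: 6 × 397 = 2382
  C–I: 2 × 231 = 462
  Σ(formed) = 3516 kJ
ΔH = Σ(broken) − Σ(formed) = 3495 − 3516 = −21 kJ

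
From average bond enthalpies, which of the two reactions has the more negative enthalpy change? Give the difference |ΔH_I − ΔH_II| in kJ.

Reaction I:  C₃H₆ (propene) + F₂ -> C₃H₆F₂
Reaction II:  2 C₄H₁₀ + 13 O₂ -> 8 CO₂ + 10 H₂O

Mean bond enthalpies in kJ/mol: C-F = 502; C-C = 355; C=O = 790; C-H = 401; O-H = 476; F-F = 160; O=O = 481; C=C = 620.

Reaction I:
  Bonds broken (reactants):
    C-C: 1 × 355 = 355
    C-H: 6 × 401 = 2406
    C=C: 1 × 620 = 620
    F-F: 1 × 160 = 160
    Σ(broken) = 3541 kJ
  Bonds formed (products):
    C-C: 2 × 355 = 710
    C-F: 2 × 502 = 1004
    C-H: 6 × 401 = 2406
    Σ(formed) = 4120 kJ
  ΔH_I = 3541 − 4120 = −579 kJ
Reaction II:
  Bonds broken (reactants):
    C-C: 6 × 355 = 2130
    C-H: 20 × 401 = 8020
    O=O: 13 × 481 = 6253
    Σ(broken) = 16403 kJ
  Bonds formed (products):
    C=O: 16 × 790 = 12640
    O-H: 20 × 476 = 9520
    Σ(formed) = 22160 kJ
  ΔH_II = 16403 − 22160 = −5757 kJ
ΔH_I − ΔH_II = +5178 kJ, so reaction II has the more negative ΔH; |ΔH_I − ΔH_II| = 5178 kJ.

Reaction II, by 5178 kJ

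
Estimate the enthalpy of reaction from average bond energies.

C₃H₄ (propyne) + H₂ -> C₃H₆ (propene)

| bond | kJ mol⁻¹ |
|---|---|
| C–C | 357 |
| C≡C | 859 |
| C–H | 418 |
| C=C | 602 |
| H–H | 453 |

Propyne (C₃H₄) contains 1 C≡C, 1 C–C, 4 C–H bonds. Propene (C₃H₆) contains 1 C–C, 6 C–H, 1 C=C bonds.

ΔH ≈ −126 kJ

Bonds broken (reactants):
  C≡C: 1 × 859 = 859
  C–C: 1 × 357 = 357
  C–H: 4 × 418 = 1672
  H–H: 1 × 453 = 453
  Σ(broken) = 3341 kJ
Bonds formed (products):
  C–C: 1 × 357 = 357
  C–H: 6 × 418 = 2508
  C=C: 1 × 602 = 602
  Σ(formed) = 3467 kJ
ΔH = Σ(broken) − Σ(formed) = 3341 − 3467 = −126 kJ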